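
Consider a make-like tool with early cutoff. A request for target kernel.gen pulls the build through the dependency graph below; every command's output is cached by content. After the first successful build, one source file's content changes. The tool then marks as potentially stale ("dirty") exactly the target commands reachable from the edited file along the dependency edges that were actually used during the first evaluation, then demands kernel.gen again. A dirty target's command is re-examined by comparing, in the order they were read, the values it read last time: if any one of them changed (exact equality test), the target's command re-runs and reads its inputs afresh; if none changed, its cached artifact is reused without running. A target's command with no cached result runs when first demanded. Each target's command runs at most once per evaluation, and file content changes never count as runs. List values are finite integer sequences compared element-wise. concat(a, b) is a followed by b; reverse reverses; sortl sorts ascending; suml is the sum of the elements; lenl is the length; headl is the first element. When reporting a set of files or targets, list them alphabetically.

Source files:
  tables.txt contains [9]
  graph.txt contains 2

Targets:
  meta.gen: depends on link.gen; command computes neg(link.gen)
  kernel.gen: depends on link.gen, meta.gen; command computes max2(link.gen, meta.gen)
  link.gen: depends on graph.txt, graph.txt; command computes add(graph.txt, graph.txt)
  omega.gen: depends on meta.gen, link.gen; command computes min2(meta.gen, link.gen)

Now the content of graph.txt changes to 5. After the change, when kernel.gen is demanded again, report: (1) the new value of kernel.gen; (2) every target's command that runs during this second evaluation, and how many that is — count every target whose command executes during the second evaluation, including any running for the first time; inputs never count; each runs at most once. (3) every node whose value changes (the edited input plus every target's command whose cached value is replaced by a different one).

Demanding kernel.gen again yields 10.
3 target commands run: kernel.gen, link.gen, meta.gen.
The nodes whose values change: graph.txt, kernel.gen, link.gen, meta.gen.

First demand of the output computes:
  link.gen = add(2, 2) = 4
  meta.gen = neg(4) = -4
  kernel.gen = max2(4, -4) = 4

After the edit, cleaning proceeds:
  link.gen: a read changed (graph.txt 2->5; graph.txt 2->5) — executes, giving 10.
  meta.gen: a read changed (link.gen 4->10) — executes, giving -10.
  kernel.gen: a read changed (link.gen 4->10; meta.gen -4->-10) — executes, giving 10.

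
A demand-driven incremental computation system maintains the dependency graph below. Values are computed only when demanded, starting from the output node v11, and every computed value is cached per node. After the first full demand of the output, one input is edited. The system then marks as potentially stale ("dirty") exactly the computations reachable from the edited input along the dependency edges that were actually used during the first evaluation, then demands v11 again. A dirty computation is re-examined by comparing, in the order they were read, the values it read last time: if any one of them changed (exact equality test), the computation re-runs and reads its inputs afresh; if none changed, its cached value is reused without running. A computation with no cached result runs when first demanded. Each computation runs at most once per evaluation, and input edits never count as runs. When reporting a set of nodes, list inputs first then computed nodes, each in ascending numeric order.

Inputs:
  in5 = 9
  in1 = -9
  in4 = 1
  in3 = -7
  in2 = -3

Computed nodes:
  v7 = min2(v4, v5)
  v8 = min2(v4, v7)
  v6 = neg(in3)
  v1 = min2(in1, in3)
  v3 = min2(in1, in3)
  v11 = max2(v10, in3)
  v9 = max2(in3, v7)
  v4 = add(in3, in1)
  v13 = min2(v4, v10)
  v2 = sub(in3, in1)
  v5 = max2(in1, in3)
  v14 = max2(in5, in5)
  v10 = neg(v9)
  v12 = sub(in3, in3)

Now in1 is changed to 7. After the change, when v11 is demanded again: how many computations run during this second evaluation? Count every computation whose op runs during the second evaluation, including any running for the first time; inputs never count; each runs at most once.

Computations that run: v4, v5, v7, v9, v10, v11 — 6 in total.

First evaluation (everything demanded from the output):
  v4 = add(-7, -9) = -16
  v5 = max2(-9, -7) = -7
  v7 = min2(-16, -7) = -16
  v9 = max2(-7, -16) = -7
  v10 = neg(-7) = 7
  v11 = max2(7, -7) = 7

Propagation after the edit:
  v4: runs — in1 -9->7; result 0.
  v5: runs — in1 -9->7; result 7.
  v7: runs — v4 -16->0; v5 -7->7; result 0.
  v9: runs — v7 -16->0; result 0.
  v10: runs — v9 -7->0; result 0.
  v11: runs — v10 7->0; result 0.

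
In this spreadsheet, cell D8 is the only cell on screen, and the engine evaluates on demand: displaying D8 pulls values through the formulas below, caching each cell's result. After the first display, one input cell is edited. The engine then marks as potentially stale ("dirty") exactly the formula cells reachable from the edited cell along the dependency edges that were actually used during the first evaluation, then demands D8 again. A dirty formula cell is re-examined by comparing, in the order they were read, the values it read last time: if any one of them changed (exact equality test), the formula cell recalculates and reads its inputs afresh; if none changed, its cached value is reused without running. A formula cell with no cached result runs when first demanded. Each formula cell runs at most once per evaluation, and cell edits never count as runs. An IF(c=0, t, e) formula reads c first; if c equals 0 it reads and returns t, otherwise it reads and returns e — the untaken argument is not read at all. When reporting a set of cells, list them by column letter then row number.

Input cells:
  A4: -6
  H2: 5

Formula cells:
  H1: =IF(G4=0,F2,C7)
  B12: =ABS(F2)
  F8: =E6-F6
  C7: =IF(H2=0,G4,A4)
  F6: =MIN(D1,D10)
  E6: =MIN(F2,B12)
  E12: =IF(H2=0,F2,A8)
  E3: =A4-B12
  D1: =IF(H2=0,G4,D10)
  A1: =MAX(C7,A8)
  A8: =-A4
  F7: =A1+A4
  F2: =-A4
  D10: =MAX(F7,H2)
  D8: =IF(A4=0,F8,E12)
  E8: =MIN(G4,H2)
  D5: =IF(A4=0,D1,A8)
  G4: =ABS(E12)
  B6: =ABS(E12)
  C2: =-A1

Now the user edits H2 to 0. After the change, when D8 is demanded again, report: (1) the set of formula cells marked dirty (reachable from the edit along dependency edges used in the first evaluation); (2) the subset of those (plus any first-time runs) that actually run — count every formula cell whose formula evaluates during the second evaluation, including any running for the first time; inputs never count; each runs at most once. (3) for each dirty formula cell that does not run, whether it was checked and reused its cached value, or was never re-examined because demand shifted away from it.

Dirty set: D8, E12.
Run set: E12, F2 (2 run).
Re-examined without running (cache reused): D8.
The important point: the flipped condition pulls in fresh nodes; F2 runs for the first time.

Initial pass — values computed on the first demand:
  A8 = -(-6) = 6
  E12 = IF(H2=0: H2=5 -> else branch A8) = 6
  D8 = IF(A4=0: A4=-6 -> else branch E12) = 6

Second demand — change propagation:
  F2: newly demanded (no cache) — executes and yields 6.
  E12: re-runs because H2 5->0; new result 6 (unchanged).
  D8: re-examined; everything it read last time is the same (A4 unchanged, E12 unchanged) — cache 6 kept, no run.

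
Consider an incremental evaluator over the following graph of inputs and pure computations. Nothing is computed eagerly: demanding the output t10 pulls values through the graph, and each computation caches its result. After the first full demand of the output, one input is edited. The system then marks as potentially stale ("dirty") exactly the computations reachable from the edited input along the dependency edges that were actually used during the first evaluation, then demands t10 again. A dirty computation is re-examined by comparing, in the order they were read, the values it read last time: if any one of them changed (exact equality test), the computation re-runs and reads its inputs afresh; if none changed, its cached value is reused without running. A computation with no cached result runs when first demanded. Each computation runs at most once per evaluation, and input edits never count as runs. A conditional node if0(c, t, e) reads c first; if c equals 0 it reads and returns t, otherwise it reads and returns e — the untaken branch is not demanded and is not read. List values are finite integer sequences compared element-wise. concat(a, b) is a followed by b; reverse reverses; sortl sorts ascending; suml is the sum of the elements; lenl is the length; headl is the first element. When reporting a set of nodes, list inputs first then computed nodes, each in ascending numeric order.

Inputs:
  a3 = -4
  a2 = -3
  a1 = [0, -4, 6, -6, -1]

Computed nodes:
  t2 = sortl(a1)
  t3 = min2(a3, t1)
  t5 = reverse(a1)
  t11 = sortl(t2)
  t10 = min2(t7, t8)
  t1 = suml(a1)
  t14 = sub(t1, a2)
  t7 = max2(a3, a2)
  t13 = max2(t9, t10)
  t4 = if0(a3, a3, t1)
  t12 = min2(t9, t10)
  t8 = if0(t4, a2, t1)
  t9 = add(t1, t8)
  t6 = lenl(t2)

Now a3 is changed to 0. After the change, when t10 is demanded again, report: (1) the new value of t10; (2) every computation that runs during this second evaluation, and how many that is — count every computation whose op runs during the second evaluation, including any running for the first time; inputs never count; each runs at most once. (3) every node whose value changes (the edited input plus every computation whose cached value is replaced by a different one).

Initial pass — values computed on the first demand:
  t1 = suml([0, -4, 6, -6, -1]) = -5
  t4 = if0(a3=-4 -> else branch t1) = -5
  t7 = max2(-4, -3) = -3
  t8 = if0(t4=-5 -> else branch t1) = -5
  t10 = min2(-3, -5) = -5

Second demand — change propagation:
  t4: re-runs because a3 -4->0; new result 0.
  t7: re-runs because a3 -4->0; new result 0.
  t8: re-runs because t4 -5->0; new result -3.
  t10: re-runs because t7 -3->0; t8 -5->-3; new result -3.

t10 now evaluates to -3.
Run set: t4, t7, t8, t10 (4 run).
Changed values: a3, t4, t7, t8, t10.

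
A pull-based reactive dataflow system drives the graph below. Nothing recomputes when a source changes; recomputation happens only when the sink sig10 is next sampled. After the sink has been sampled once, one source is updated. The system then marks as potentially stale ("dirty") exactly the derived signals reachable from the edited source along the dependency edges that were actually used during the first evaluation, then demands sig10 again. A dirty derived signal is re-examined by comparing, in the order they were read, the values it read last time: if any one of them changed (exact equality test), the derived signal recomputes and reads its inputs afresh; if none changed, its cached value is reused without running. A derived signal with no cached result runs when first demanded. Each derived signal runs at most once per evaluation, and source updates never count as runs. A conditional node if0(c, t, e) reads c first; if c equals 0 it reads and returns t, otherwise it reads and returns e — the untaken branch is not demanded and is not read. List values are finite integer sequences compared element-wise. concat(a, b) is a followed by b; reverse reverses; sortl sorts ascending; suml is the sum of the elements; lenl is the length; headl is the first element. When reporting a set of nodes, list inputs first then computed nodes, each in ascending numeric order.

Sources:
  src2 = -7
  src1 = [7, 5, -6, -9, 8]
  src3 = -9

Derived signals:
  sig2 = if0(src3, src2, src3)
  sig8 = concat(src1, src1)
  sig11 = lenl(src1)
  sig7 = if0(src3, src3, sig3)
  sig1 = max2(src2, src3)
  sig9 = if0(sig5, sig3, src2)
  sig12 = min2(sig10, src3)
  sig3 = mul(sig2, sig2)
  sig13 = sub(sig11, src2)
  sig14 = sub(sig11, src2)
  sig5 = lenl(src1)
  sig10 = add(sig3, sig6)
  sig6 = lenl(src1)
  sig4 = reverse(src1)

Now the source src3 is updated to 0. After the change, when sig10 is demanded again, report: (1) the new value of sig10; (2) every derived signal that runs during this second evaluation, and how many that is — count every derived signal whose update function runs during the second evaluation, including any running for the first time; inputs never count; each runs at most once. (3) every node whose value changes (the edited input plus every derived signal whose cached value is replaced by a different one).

First evaluation (everything demanded from the output):
  sig2 = if0(src3=-9 -> else branch src3) = -9
  sig3 = mul(-9, -9) = 81
  sig6 = lenl([7, 5, -6, -9, 8]) = 5
  sig10 = add(81, 5) = 86

Propagation after the edit:
  sig2: runs — src3 -9->0; src3 -9->0; result -7.
  sig3: runs — sig2 -9->-7; sig2 -9->-7; result 49.
  sig10: runs — sig3 81->49; result 54.

New value of sig10: 54.
Derived signals that run: sig2, sig3, sig10 — 3 in total.
Values that change: src3, sig2, sig3, sig10.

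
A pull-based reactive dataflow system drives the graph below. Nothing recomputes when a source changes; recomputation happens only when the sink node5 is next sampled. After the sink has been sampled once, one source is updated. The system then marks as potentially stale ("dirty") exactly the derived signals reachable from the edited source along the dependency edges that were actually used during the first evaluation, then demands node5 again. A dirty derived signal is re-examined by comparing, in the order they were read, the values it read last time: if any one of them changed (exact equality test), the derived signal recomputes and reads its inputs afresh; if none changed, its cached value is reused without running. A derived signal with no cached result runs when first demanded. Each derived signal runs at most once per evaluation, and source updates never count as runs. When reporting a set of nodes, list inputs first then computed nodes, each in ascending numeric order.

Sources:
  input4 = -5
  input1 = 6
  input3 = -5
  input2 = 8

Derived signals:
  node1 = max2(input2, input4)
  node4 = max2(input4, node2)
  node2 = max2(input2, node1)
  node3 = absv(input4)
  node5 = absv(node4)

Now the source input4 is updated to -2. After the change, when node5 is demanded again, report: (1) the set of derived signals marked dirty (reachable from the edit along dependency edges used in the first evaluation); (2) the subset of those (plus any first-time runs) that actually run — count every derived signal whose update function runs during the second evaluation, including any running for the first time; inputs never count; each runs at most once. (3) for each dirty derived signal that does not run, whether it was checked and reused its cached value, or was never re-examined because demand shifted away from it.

First evaluation (everything demanded from the output):
  node1 = max2(8, -5) = 8
  node2 = max2(8, 8) = 8
  node4 = max2(-5, 8) = 8
  node5 = absv(8) = 8

Propagation after the edit:
  node1: runs — input4 -5->-2; result 8 (same value as before).
  node2: checked — values it read are unchanged (input2 unchanged, node1 unchanged); reused cached 8 without running.
  node4: runs — input4 -5->-2; result 8 (same value as before).
  node5: checked — values it read are unchanged (node4 unchanged); reused cached 8 without running.

Key observation: the cutoff stops propagation at node2 — its inputs' values are unchanged, so it reuses its cache.

Marked dirty: node1, node2, node4, node5.
Derived signals that run: node1, node4 — 2 in total.
Checked but reused from cache: node2, node5.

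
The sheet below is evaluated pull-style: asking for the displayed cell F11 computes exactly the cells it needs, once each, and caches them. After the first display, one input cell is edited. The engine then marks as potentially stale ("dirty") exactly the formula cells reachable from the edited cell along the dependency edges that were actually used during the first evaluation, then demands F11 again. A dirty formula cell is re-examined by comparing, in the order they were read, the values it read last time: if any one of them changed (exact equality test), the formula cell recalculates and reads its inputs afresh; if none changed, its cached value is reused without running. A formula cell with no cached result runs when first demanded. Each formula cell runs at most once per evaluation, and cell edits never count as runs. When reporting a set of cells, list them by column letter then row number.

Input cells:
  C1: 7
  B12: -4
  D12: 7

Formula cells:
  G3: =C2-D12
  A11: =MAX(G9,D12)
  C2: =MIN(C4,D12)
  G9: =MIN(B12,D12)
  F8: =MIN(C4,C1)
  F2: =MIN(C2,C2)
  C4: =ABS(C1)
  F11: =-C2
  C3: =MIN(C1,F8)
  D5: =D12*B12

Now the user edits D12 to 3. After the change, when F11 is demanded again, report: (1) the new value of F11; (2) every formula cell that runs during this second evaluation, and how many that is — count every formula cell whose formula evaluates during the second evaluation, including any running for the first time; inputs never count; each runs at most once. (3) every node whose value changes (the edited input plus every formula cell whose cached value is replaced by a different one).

First demand of the output computes:
  C4 = ABS(7) = 7
  C2 = MIN(7, 7) = 7
  F11 = -(7) = -7

After the edit, cleaning proceeds:
  C2: a read changed (D12 7->3) — executes, giving 3.
  F11: a read changed (C2 7->3) — executes, giving -3.

Demanding F11 again yields -3.
2 formula cells run: C2, F11.
The nodes whose values change: C2, D12, F11.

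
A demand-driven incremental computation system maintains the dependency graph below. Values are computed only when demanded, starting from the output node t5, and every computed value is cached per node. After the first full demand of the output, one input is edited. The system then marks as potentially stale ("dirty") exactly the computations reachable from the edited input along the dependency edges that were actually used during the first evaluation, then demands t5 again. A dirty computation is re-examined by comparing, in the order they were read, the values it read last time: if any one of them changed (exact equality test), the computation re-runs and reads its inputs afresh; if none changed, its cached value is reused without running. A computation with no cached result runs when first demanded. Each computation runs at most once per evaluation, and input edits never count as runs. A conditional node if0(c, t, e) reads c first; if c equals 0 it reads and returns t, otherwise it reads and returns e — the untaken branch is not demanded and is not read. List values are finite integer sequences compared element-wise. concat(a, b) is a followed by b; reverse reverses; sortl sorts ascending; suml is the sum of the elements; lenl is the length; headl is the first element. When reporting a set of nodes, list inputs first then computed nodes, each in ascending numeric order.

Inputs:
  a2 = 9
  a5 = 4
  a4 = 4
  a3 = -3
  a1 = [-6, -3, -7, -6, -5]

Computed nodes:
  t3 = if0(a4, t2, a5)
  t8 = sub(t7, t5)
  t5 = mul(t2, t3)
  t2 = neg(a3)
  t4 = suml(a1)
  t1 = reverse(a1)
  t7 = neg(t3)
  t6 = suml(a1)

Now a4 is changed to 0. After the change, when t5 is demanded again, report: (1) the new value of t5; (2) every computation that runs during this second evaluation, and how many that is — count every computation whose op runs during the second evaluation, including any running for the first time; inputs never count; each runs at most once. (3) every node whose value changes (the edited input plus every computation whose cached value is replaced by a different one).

First evaluation (everything demanded from the output):
  t2 = neg(-3) = 3
  t3 = if0(a4=4 -> else branch a5) = 4
  t5 = mul(3, 4) = 12

Propagation after the edit:
  t3: runs — a4 4->0; result 3.
  t5: runs — t3 4->3; result 9.

New value of t5: 9.
Computations that run: t3, t5 — 2 in total.
Values that change: a4, t3, t5.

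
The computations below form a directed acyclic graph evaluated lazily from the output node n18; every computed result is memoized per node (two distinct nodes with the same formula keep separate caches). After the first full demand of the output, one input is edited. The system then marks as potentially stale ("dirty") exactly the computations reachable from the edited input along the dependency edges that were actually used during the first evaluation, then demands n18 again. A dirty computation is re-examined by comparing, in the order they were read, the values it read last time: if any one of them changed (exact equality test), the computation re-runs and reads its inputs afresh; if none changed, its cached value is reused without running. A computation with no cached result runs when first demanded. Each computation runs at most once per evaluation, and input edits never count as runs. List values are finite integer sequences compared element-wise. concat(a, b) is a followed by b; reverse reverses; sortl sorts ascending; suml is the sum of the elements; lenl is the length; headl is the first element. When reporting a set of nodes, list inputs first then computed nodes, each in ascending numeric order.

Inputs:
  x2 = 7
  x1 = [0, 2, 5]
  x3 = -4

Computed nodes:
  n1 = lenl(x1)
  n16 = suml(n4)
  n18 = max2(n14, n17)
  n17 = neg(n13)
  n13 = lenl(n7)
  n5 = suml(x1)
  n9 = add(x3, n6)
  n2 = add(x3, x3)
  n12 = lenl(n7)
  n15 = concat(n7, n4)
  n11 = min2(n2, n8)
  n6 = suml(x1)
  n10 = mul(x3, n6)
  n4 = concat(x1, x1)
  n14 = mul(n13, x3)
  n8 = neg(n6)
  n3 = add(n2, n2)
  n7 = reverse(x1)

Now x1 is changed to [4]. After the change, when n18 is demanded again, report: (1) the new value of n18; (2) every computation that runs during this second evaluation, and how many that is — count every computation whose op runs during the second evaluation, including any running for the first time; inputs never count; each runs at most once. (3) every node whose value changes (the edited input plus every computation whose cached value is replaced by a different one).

Demanding n18 again yields -1.
5 computations run: n7, n13, n14, n17, n18.
The nodes whose values change: x1, n7, n13, n14, n17, n18.

First demand of the output computes:
  n7 = reverse([0, 2, 5]) = [5, 2, 0]
  n13 = lenl([5, 2, 0]) = 3
  n14 = mul(3, -4) = -12
  n17 = neg(3) = -3
  n18 = max2(-12, -3) = -3

After the edit, cleaning proceeds:
  n7: a read changed (x1 [0, 2, 5]->[4]) — executes, giving [4].
  n13: a read changed (n7 [5, 2, 0]->[4]) — executes, giving 1.
  n14: a read changed (n13 3->1) — executes, giving -4.
  n17: a read changed (n13 3->1) — executes, giving -1.
  n18: a read changed (n14 -12->-4; n17 -3->-1) — executes, giving -1.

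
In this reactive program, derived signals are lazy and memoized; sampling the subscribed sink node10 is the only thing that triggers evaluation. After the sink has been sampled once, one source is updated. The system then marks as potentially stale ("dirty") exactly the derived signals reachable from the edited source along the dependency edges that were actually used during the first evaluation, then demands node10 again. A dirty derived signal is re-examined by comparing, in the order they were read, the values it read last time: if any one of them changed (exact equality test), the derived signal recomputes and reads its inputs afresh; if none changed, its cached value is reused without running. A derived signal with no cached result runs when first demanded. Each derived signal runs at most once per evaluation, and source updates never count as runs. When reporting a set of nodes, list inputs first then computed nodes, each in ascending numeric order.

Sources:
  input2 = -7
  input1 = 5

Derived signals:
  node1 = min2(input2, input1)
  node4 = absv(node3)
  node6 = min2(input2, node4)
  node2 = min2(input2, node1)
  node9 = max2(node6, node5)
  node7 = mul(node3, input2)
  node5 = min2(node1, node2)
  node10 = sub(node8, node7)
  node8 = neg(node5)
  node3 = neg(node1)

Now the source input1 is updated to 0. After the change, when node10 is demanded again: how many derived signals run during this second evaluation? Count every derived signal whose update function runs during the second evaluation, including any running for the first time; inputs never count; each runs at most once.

1 derived signals run: node1.
Note the absorption at node1: it re-runs yet its value is the same, leaving the output's value untouched.

First demand of the output computes:
  node1 = min2(-7, 5) = -7
  node2 = min2(-7, -7) = -7
  node3 = neg(-7) = 7
  node5 = min2(-7, -7) = -7
  node7 = mul(7, -7) = -49
  node8 = neg(-7) = 7
  node10 = sub(7, -49) = 56

After the edit, cleaning proceeds:
  node1: a read changed (input1 5->0) — executes, giving -7 — identical to its old value.
  node2: dirty, but its reads are unchanged (input2 unchanged, node1 unchanged); cached -7 stands.
  node3: dirty, but its reads are unchanged (node1 unchanged); cached 7 stands.
  node5: dirty, but its reads are unchanged (node1 unchanged, node2 unchanged); cached -7 stands.
  node7: dirty, but its reads are unchanged (node3 unchanged, input2 unchanged); cached -49 stands.
  node8: dirty, but its reads are unchanged (node5 unchanged); cached 7 stands.
  node10: dirty, but its reads are unchanged (node8 unchanged, node7 unchanged); cached 56 stands.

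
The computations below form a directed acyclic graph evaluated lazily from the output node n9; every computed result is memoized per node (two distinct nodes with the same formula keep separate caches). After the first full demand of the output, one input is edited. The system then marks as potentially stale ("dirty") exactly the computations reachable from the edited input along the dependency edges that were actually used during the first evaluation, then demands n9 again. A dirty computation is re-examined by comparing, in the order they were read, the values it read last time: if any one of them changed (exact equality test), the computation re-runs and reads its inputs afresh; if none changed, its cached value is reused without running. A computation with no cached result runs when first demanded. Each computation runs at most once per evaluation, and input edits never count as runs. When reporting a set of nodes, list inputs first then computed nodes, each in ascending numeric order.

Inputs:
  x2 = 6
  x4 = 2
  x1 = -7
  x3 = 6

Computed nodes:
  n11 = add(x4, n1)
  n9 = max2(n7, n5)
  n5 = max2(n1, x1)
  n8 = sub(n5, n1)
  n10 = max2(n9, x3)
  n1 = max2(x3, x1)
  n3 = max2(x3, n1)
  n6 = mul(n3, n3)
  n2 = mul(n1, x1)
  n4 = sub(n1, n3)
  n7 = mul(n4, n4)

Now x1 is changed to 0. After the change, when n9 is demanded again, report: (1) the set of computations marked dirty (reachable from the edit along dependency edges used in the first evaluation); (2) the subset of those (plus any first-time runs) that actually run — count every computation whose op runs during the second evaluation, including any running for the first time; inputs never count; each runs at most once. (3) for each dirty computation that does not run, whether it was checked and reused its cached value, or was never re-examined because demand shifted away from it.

First demand of the output computes:
  n1 = max2(6, -7) = 6
  n3 = max2(6, 6) = 6
  n4 = sub(6, 6) = 0
  n5 = max2(6, -7) = 6
  n7 = mul(0, 0) = 0
  n9 = max2(0, 6) = 6

After the edit, cleaning proceeds:
  n1: a read changed (x1 -7->0) — executes, giving 6 — identical to its old value.
  n3: dirty, but its reads are unchanged (x3 unchanged, n1 unchanged); cached 6 stands.
  n4: dirty, but its reads are unchanged (n1 unchanged, n3 unchanged); cached 0 stands.
  n5: a read changed (x1 -7->0) — executes, giving 6 — identical to its old value.
  n7: dirty, but its reads are unchanged (n4 unchanged, n4 unchanged); cached 0 stands.
  n9: dirty, but its reads are unchanged (n7 unchanged, n5 unchanged); cached 6 stands.

Note where the cutoff bites: n3 is checked, finds nothing changed, and keeps its cache.

The edit dirties: n1, n3, n4, n5, n7, n9.
2 computations run: n1, n5.
Cache hits after checking: n3, n4, n7, n9.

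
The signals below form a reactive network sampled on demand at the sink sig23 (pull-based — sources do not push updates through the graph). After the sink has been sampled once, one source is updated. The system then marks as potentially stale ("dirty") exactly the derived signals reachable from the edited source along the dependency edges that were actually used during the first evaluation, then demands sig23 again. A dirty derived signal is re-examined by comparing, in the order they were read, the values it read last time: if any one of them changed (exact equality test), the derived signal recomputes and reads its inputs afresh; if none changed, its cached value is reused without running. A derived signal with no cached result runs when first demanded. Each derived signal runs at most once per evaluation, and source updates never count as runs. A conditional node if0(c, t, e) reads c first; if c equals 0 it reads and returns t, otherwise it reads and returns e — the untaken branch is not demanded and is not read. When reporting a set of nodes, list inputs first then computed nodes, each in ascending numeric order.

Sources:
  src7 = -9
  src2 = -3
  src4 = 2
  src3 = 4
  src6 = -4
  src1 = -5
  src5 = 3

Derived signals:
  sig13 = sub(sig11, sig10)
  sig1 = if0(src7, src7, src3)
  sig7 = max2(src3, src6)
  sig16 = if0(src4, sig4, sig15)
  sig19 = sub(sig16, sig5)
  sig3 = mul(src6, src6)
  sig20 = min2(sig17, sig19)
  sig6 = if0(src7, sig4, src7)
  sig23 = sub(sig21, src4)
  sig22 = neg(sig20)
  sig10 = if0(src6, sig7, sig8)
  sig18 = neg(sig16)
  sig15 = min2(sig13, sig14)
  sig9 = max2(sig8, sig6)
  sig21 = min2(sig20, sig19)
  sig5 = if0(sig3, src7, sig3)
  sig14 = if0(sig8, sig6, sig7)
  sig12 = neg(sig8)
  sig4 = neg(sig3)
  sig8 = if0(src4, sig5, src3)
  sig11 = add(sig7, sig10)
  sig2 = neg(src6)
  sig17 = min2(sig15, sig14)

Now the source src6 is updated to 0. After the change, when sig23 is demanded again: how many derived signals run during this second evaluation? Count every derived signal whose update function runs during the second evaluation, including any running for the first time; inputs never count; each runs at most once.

Initial pass — values computed on the first demand:
  sig3 = mul(-4, -4) = 16
  sig5 = if0(sig3=16 -> else branch sig3) = 16
  sig7 = max2(4, -4) = 4
  sig8 = if0(src4=2 -> else branch src3) = 4
  sig10 = if0(src6=-4 -> else branch sig8) = 4
  sig11 = add(4, 4) = 8
  sig13 = sub(8, 4) = 4
  sig14 = if0(sig8=4 -> else branch sig7) = 4
  sig15 = min2(4, 4) = 4
  sig16 = if0(src4=2 -> else branch sig15) = 4
  sig17 = min2(4, 4) = 4
  sig19 = sub(4, 16) = -12
  sig20 = min2(4, -12) = -12
  sig21 = min2(-12, -12) = -12
  sig23 = sub(-12, 2) = -14

Second demand — change propagation:
  sig3: re-runs because src6 -4->0; src6 -4->0; new result 0.
  sig5: re-runs because sig3 16->0; sig3 16->0; new result -9.
  sig7: re-runs because src6 -4->0; new result 4 (unchanged).
  sig10: re-runs because src6 -4->0; new result 4 (unchanged).
  sig11: re-examined; everything it read last time is the same (sig7 unchanged, sig10 unchanged) — cache 8 kept, no run.
  sig13: re-examined; everything it read last time is the same (sig11 unchanged, sig10 unchanged) — cache 4 kept, no run.
  sig14: re-examined; everything it read last time is the same (sig8 unchanged, sig7 unchanged) — cache 4 kept, no run.
  sig15: re-examined; everything it read last time is the same (sig13 unchanged, sig14 unchanged) — cache 4 kept, no run.
  sig16: re-examined; everything it read last time is the same (src4 unchanged, sig15 unchanged) — cache 4 kept, no run.
  sig17: re-examined; everything it read last time is the same (sig15 unchanged, sig14 unchanged) — cache 4 kept, no run.
  sig19: re-runs because sig5 16->-9; new result 13.
  sig20: re-runs because sig19 -12->13; new result 4.
  sig21: re-runs because sig20 -12->4; sig19 -12->13; new result 4.
  sig23: re-runs because sig21 -12->4; new result 2.

The important point: at sig11 every value read last time is unchanged, so the dirty flag clears without a run.

Run set: sig3, sig5, sig7, sig10, sig19, sig20, sig21, sig23 (8 run).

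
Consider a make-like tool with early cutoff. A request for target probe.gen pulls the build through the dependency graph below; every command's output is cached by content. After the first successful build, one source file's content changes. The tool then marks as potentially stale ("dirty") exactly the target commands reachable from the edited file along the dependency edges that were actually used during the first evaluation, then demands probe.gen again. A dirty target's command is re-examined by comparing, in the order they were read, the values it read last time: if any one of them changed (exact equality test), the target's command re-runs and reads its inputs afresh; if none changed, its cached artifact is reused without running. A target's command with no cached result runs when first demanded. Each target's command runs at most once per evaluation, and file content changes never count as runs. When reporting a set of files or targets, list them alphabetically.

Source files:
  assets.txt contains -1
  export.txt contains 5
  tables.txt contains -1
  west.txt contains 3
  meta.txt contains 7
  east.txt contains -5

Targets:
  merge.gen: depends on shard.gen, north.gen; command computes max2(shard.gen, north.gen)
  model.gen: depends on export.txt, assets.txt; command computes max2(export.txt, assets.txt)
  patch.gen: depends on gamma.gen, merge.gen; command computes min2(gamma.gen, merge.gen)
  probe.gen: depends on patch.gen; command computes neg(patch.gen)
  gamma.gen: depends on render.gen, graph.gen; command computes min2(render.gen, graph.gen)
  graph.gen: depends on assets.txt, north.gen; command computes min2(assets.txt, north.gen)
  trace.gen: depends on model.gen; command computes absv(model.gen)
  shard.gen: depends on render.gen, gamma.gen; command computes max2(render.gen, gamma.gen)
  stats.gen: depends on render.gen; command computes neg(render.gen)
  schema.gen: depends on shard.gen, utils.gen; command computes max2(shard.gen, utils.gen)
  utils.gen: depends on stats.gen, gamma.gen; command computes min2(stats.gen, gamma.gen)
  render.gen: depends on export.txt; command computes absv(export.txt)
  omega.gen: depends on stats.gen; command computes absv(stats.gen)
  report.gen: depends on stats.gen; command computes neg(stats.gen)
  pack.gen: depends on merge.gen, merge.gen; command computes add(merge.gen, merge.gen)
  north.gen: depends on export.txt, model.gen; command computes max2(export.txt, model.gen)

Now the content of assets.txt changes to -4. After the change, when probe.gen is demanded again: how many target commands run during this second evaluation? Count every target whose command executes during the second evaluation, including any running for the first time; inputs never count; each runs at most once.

6 target commands run: gamma.gen, graph.gen, model.gen, patch.gen, probe.gen, shard.gen.
Note where the cutoff bites: north.gen is checked, finds nothing changed, and keeps its cache.

First demand of the output computes:
  model.gen = max2(5, -1) = 5
  north.gen = max2(5, 5) = 5
  graph.gen = min2(-1, 5) = -1
  render.gen = absv(5) = 5
  gamma.gen = min2(5, -1) = -1
  shard.gen = max2(5, -1) = 5
  merge.gen = max2(5, 5) = 5
  patch.gen = min2(-1, 5) = -1
  probe.gen = neg(-1) = 1

After the edit, cleaning proceeds:
  model.gen: a read changed (assets.txt -1->-4) — executes, giving 5 — identical to its old value.
  north.gen: dirty, but its reads are unchanged (export.txt unchanged, model.gen unchanged); cached 5 stands.
  graph.gen: a read changed (assets.txt -1->-4) — executes, giving -4.
  gamma.gen: a read changed (graph.gen -1->-4) — executes, giving -4.
  shard.gen: a read changed (gamma.gen -1->-4) — executes, giving 5 — identical to its old value.
  merge.gen: dirty, but its reads are unchanged (shard.gen unchanged, north.gen unchanged); cached 5 stands.
  patch.gen: a read changed (gamma.gen -1->-4) — executes, giving -4.
  probe.gen: a read changed (patch.gen -1->-4) — executes, giving 4.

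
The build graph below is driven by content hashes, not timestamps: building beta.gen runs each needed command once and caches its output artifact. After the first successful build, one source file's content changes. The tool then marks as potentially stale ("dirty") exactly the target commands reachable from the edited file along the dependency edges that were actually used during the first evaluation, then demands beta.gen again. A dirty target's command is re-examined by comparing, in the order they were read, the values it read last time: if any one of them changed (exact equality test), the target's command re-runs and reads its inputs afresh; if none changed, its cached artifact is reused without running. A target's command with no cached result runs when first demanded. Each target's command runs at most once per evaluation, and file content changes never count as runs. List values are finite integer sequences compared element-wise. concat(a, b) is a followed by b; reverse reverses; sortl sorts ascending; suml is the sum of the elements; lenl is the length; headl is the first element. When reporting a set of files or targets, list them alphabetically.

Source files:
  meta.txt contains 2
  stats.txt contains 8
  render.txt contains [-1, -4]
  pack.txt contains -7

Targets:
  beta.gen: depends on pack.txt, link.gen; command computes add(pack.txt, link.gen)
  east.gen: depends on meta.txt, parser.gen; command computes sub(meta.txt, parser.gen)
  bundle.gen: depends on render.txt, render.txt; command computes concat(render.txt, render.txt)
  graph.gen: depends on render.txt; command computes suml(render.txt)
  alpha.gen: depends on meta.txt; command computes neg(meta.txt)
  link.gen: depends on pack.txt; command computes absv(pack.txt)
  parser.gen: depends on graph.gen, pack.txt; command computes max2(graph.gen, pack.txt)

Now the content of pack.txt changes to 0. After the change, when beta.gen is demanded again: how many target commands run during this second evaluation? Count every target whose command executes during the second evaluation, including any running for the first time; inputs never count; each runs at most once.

Run set: beta.gen, link.gen (2 run).

Initial pass — values computed on the first demand:
  link.gen = absv(-7) = 7
  beta.gen = add(-7, 7) = 0

Second demand — change propagation:
  link.gen: re-runs because pack.txt -7->0; new result 0.
  beta.gen: re-runs because pack.txt -7->0; link.gen 7->0; new result 0 (unchanged).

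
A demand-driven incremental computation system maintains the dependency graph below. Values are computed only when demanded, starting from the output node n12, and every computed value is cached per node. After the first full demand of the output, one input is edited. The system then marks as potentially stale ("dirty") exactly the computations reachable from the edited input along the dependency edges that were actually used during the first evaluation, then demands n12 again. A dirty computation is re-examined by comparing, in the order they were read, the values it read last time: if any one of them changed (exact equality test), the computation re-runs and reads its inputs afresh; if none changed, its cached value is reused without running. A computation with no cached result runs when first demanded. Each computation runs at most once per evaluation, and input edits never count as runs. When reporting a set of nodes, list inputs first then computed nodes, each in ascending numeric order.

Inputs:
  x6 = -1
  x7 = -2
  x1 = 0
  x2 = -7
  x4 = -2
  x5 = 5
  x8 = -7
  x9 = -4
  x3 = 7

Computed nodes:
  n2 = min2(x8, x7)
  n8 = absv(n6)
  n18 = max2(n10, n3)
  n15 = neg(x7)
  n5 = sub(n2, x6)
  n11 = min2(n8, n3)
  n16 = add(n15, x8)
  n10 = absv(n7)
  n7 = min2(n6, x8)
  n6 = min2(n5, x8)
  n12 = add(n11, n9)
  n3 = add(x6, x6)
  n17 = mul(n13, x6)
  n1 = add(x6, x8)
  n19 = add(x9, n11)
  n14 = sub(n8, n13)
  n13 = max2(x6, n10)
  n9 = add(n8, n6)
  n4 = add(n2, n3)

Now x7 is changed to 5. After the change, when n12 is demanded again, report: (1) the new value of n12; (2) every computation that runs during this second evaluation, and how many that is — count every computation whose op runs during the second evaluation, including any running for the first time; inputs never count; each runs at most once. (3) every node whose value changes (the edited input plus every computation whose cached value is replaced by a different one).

New value of n12: -2.
Computations that run: n2 — 1 in total.
Values that change: x7.
Key observation: the change is absorbed at n2 — it re-runs but produces the same value, and the output's value is unchanged.

First evaluation (everything demanded from the output):
  n2 = min2(-7, -2) = -7
  n3 = add(-1, -1) = -2
  n5 = sub(-7, -1) = -6
  n6 = min2(-6, -7) = -7
  n8 = absv(-7) = 7
  n9 = add(7, -7) = 0
  n11 = min2(7, -2) = -2
  n12 = add(-2, 0) = -2

Propagation after the edit:
  n2: runs — x7 -2->5; result -7 (same value as before).
  n5: checked — values it read are unchanged (n2 unchanged, x6 unchanged); reused cached -6 without running.
  n6: checked — values it read are unchanged (n5 unchanged, x8 unchanged); reused cached -7 without running.
  n8: checked — values it read are unchanged (n6 unchanged); reused cached 7 without running.
  n9: checked — values it read are unchanged (n8 unchanged, n6 unchanged); reused cached 0 without running.
  n11: checked — values it read are unchanged (n8 unchanged, n3 unchanged); reused cached -2 without running.
  n12: checked — values it read are unchanged (n11 unchanged, n9 unchanged); reused cached -2 without running.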